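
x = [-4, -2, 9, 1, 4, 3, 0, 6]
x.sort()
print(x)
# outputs [-4, -2, 0, 1, 3, 4, 6, 9]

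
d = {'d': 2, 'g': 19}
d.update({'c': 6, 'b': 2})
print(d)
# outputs {'d': 2, 'g': 19, 'c': 6, 'b': 2}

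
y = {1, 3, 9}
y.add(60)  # {1, 3, 9, 60}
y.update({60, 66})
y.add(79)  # {1, 3, 9, 60, 66, 79}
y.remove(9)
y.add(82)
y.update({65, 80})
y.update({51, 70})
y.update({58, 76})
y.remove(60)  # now {1, 3, 51, 58, 65, 66, 70, 76, 79, 80, 82}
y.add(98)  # {1, 3, 51, 58, 65, 66, 70, 76, 79, 80, 82, 98}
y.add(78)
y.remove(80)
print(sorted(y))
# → [1, 3, 51, 58, 65, 66, 70, 76, 78, 79, 82, 98]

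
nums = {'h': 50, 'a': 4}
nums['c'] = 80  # {'h': 50, 'a': 4, 'c': 80}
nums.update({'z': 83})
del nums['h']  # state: {'a': 4, 'c': 80, 'z': 83}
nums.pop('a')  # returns 4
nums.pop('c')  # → 80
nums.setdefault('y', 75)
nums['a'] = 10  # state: {'z': 83, 'y': 75, 'a': 10}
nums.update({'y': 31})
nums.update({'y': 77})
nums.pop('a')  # 10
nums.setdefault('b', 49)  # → 49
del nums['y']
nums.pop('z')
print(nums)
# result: {'b': 49}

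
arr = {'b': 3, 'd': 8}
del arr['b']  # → {'d': 8}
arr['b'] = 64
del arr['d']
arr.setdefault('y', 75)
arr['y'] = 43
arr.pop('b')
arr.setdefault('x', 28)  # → 28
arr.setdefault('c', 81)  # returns 81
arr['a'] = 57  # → {'y': 43, 'x': 28, 'c': 81, 'a': 57}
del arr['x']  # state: {'y': 43, 'c': 81, 'a': 57}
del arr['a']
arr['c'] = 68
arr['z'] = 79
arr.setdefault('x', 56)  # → 56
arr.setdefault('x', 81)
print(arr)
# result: {'y': 43, 'c': 68, 'z': 79, 'x': 56}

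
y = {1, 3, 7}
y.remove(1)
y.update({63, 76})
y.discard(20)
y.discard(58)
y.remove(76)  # {3, 7, 63}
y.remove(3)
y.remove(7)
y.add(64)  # {63, 64}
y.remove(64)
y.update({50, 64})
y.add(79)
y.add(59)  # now {50, 59, 63, 64, 79}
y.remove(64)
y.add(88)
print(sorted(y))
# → [50, 59, 63, 79, 88]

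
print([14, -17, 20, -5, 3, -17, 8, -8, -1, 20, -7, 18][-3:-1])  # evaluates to [20, -7]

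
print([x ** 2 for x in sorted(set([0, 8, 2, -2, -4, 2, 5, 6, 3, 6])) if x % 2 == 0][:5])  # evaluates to [16, 4, 0, 4, 36]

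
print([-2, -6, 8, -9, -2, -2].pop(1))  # -6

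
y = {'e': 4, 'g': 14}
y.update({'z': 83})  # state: {'e': 4, 'g': 14, 'z': 83}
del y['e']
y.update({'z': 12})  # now {'g': 14, 'z': 12}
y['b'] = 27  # {'g': 14, 'z': 12, 'b': 27}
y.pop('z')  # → 12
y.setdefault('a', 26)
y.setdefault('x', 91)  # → 91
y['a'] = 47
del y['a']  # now {'g': 14, 'b': 27, 'x': 91}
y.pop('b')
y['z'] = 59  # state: {'g': 14, 'x': 91, 'z': 59}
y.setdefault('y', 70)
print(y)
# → {'g': 14, 'x': 91, 'z': 59, 'y': 70}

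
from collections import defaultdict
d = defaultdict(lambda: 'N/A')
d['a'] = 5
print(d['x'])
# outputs N/A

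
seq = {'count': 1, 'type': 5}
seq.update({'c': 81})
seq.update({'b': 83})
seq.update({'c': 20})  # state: {'count': 1, 'type': 5, 'c': 20, 'b': 83}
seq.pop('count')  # 1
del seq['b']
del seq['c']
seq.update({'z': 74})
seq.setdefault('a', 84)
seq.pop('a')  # 84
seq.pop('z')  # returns 74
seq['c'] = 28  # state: {'type': 5, 'c': 28}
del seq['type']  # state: {'c': 28}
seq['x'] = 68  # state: {'c': 28, 'x': 68}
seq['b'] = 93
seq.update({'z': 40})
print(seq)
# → {'c': 28, 'x': 68, 'b': 93, 'z': 40}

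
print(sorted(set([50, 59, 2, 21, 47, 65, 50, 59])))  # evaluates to [2, 21, 47, 50, 59, 65]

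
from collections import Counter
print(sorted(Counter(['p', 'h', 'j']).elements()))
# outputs ['h', 'j', 'p']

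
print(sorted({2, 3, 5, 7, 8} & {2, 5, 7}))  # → [2, 5, 7]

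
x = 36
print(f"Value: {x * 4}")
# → Value: 144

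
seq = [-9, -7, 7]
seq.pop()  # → 7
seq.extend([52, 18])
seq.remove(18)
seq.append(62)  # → [-9, -7, 52, 62]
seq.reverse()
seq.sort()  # [-9, -7, 52, 62]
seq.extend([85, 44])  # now [-9, -7, 52, 62, 85, 44]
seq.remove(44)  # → [-9, -7, 52, 62, 85]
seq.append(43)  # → [-9, -7, 52, 62, 85, 43]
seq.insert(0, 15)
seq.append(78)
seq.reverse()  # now [78, 43, 85, 62, 52, -7, -9, 15]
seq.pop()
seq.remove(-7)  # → [78, 43, 85, 62, 52, -9]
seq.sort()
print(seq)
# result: [-9, 43, 52, 62, 78, 85]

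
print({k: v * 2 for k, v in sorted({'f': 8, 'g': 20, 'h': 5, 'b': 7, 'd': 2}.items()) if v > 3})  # {'b': 14, 'f': 16, 'g': 40, 'h': 10}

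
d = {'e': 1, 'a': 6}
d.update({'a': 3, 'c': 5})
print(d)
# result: {'e': 1, 'a': 3, 'c': 5}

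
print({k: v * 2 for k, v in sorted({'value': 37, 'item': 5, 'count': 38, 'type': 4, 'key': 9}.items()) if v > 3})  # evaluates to {'count': 76, 'item': 10, 'key': 18, 'type': 8, 'value': 74}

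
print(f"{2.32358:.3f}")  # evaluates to 2.324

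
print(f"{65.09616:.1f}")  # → 65.1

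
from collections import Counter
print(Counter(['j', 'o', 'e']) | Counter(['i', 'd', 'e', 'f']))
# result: Counter({'j': 1, 'o': 1, 'e': 1, 'i': 1, 'd': 1, 'f': 1})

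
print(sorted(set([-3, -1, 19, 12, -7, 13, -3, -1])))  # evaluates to [-7, -3, -1, 12, 13, 19]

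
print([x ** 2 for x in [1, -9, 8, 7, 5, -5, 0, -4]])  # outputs [1, 81, 64, 49, 25, 25, 0, 16]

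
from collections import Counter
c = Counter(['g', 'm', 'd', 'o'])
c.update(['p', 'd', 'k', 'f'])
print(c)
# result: Counter({'d': 2, 'g': 1, 'm': 1, 'o': 1, 'p': 1, 'k': 1, 'f': 1})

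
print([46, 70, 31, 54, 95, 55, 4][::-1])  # [4, 55, 95, 54, 31, 70, 46]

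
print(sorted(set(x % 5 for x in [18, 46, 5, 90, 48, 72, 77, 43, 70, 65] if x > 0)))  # [0, 1, 2, 3]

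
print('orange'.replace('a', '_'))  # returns or_nge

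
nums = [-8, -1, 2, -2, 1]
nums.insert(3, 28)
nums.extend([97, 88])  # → [-8, -1, 2, 28, -2, 1, 97, 88]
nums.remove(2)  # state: [-8, -1, 28, -2, 1, 97, 88]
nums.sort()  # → [-8, -2, -1, 1, 28, 88, 97]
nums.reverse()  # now [97, 88, 28, 1, -1, -2, -8]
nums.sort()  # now [-8, -2, -1, 1, 28, 88, 97]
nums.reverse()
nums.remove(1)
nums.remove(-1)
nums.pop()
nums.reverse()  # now [-2, 28, 88, 97]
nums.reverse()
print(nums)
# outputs [97, 88, 28, -2]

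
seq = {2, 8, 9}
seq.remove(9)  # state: {2, 8}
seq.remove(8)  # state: {2}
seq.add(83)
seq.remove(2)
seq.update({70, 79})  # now {70, 79, 83}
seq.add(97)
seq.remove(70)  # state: {79, 83, 97}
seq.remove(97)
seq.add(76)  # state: {76, 79, 83}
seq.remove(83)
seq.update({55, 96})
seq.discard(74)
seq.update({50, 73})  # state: {50, 55, 73, 76, 79, 96}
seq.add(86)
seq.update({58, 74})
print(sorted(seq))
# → [50, 55, 58, 73, 74, 76, 79, 86, 96]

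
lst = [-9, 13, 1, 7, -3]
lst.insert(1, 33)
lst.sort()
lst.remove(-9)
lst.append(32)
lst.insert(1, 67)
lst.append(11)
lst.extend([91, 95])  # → [-3, 67, 1, 7, 13, 33, 32, 11, 91, 95]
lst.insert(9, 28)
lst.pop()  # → 95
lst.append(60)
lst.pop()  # 60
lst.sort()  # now [-3, 1, 7, 11, 13, 28, 32, 33, 67, 91]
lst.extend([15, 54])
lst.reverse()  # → [54, 15, 91, 67, 33, 32, 28, 13, 11, 7, 1, -3]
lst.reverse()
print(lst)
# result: [-3, 1, 7, 11, 13, 28, 32, 33, 67, 91, 15, 54]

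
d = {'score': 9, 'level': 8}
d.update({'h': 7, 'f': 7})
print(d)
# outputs {'score': 9, 'level': 8, 'h': 7, 'f': 7}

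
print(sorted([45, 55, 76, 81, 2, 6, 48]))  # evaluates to [2, 6, 45, 48, 55, 76, 81]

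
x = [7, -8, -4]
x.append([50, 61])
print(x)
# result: [7, -8, -4, [50, 61]]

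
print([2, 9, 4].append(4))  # None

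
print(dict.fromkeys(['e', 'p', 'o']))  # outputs {'e': None, 'p': None, 'o': None}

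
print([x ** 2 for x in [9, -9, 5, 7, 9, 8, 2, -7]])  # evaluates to [81, 81, 25, 49, 81, 64, 4, 49]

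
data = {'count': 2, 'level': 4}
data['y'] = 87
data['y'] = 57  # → {'count': 2, 'level': 4, 'y': 57}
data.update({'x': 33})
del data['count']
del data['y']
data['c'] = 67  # {'level': 4, 'x': 33, 'c': 67}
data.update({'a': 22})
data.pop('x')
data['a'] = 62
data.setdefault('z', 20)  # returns 20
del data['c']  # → {'level': 4, 'a': 62, 'z': 20}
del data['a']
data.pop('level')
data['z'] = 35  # {'z': 35}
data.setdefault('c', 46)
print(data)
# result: {'z': 35, 'c': 46}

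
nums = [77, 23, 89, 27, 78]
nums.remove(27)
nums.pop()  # 78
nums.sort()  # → [23, 77, 89]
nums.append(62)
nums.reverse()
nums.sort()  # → [23, 62, 77, 89]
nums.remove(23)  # [62, 77, 89]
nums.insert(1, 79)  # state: [62, 79, 77, 89]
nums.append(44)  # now [62, 79, 77, 89, 44]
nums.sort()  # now [44, 62, 77, 79, 89]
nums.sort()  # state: [44, 62, 77, 79, 89]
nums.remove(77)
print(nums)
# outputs [44, 62, 79, 89]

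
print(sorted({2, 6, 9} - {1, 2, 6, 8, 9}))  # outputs []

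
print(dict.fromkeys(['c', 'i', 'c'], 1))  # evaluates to {'c': 1, 'i': 1}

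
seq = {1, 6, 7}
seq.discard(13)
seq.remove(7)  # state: {1, 6}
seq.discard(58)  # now {1, 6}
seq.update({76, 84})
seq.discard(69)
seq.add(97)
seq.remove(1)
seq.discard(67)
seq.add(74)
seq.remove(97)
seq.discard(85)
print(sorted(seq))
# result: [6, 74, 76, 84]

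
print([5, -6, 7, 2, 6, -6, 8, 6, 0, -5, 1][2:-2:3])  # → [7, -6, 0]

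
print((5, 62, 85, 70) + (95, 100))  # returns (5, 62, 85, 70, 95, 100)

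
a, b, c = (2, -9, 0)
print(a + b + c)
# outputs -7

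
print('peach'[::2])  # pah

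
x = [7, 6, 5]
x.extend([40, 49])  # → [7, 6, 5, 40, 49]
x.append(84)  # [7, 6, 5, 40, 49, 84]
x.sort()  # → [5, 6, 7, 40, 49, 84]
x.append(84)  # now [5, 6, 7, 40, 49, 84, 84]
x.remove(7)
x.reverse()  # [84, 84, 49, 40, 6, 5]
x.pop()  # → 5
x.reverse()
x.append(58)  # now [6, 40, 49, 84, 84, 58]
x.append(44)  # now [6, 40, 49, 84, 84, 58, 44]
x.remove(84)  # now [6, 40, 49, 84, 58, 44]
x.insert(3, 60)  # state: [6, 40, 49, 60, 84, 58, 44]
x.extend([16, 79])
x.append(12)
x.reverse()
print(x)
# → [12, 79, 16, 44, 58, 84, 60, 49, 40, 6]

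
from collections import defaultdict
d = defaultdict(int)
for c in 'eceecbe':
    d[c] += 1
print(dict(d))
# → {'e': 4, 'c': 2, 'b': 1}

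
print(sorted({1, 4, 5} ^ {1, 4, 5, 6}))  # [6]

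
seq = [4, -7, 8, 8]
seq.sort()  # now [-7, 4, 8, 8]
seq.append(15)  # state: [-7, 4, 8, 8, 15]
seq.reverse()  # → [15, 8, 8, 4, -7]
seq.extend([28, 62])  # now [15, 8, 8, 4, -7, 28, 62]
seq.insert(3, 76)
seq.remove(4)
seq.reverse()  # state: [62, 28, -7, 76, 8, 8, 15]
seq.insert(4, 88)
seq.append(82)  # [62, 28, -7, 76, 88, 8, 8, 15, 82]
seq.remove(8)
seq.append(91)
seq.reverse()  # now [91, 82, 15, 8, 88, 76, -7, 28, 62]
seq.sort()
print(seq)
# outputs [-7, 8, 15, 28, 62, 76, 82, 88, 91]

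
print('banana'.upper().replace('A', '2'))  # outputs B2N2N2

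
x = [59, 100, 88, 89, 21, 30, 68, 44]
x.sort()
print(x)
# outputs [21, 30, 44, 59, 68, 88, 89, 100]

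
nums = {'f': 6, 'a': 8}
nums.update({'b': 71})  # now {'f': 6, 'a': 8, 'b': 71}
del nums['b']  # {'f': 6, 'a': 8}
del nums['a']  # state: {'f': 6}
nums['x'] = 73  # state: {'f': 6, 'x': 73}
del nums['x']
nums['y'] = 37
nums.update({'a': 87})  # {'f': 6, 'y': 37, 'a': 87}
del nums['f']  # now {'y': 37, 'a': 87}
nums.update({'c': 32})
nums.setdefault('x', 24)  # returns 24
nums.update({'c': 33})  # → {'y': 37, 'a': 87, 'c': 33, 'x': 24}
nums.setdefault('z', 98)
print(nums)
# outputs {'y': 37, 'a': 87, 'c': 33, 'x': 24, 'z': 98}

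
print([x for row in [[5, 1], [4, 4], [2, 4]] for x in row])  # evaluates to [5, 1, 4, 4, 2, 4]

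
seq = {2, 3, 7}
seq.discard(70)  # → {2, 3, 7}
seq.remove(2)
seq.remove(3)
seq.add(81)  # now {7, 81}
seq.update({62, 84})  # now {7, 62, 81, 84}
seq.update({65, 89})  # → {7, 62, 65, 81, 84, 89}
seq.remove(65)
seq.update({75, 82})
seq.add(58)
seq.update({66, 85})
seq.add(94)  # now {7, 58, 62, 66, 75, 81, 82, 84, 85, 89, 94}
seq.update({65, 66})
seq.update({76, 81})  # {7, 58, 62, 65, 66, 75, 76, 81, 82, 84, 85, 89, 94}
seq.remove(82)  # {7, 58, 62, 65, 66, 75, 76, 81, 84, 85, 89, 94}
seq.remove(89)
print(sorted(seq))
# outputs [7, 58, 62, 65, 66, 75, 76, 81, 84, 85, 94]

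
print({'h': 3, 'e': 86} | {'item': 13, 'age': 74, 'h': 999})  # {'h': 999, 'e': 86, 'item': 13, 'age': 74}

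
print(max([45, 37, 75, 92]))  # 92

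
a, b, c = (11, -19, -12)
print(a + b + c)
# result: -20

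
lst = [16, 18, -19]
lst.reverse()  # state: [-19, 18, 16]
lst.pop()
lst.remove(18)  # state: [-19]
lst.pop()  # -19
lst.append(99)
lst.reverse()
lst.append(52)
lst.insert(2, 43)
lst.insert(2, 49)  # [99, 52, 49, 43]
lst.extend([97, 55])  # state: [99, 52, 49, 43, 97, 55]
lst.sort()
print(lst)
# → [43, 49, 52, 55, 97, 99]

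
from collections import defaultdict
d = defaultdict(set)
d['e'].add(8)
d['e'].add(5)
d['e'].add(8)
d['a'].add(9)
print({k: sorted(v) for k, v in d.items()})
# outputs {'e': [5, 8], 'a': [9]}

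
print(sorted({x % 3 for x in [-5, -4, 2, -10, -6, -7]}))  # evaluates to [0, 1, 2]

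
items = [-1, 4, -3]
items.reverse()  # [-3, 4, -1]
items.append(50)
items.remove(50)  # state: [-3, 4, -1]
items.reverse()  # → [-1, 4, -3]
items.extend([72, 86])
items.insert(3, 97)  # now [-1, 4, -3, 97, 72, 86]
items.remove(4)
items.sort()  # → [-3, -1, 72, 86, 97]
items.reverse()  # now [97, 86, 72, -1, -3]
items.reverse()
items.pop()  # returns 97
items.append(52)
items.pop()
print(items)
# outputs [-3, -1, 72, 86]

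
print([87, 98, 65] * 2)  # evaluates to [87, 98, 65, 87, 98, 65]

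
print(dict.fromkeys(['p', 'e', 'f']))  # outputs {'p': None, 'e': None, 'f': None}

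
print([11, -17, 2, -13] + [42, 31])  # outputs [11, -17, 2, -13, 42, 31]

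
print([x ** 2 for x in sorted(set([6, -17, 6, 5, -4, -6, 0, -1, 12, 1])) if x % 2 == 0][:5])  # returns [36, 16, 0, 36, 144]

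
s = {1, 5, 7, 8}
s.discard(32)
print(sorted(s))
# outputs [1, 5, 7, 8]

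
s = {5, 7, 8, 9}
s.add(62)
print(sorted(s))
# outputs [5, 7, 8, 9, 62]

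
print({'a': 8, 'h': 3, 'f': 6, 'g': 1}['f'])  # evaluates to 6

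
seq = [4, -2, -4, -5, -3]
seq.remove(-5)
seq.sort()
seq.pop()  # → 4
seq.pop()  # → -2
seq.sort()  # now [-4, -3]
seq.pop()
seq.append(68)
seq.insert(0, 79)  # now [79, -4, 68]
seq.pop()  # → 68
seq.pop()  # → -4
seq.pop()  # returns 79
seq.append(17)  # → [17]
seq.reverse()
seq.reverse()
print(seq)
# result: [17]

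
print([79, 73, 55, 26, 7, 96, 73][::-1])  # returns [73, 96, 7, 26, 55, 73, 79]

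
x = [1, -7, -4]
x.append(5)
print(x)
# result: [1, -7, -4, 5]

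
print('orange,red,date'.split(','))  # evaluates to ['orange', 'red', 'date']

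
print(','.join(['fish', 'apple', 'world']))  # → fish,apple,world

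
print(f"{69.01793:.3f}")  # 69.018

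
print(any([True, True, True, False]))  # True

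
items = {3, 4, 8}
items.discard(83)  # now {3, 4, 8}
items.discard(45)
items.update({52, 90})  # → {3, 4, 8, 52, 90}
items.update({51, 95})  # {3, 4, 8, 51, 52, 90, 95}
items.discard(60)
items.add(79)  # {3, 4, 8, 51, 52, 79, 90, 95}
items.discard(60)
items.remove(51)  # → {3, 4, 8, 52, 79, 90, 95}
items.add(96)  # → {3, 4, 8, 52, 79, 90, 95, 96}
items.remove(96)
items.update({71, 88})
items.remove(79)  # {3, 4, 8, 52, 71, 88, 90, 95}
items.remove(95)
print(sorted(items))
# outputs [3, 4, 8, 52, 71, 88, 90]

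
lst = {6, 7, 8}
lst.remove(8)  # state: {6, 7}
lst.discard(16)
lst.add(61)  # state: {6, 7, 61}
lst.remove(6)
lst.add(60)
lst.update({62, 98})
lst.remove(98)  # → {7, 60, 61, 62}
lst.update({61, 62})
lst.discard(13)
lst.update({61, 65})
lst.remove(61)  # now {7, 60, 62, 65}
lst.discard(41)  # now {7, 60, 62, 65}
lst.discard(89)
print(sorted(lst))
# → [7, 60, 62, 65]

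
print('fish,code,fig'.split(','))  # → ['fish', 'code', 'fig']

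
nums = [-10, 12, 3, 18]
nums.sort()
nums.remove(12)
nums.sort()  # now [-10, 3, 18]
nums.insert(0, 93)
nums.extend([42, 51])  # [93, -10, 3, 18, 42, 51]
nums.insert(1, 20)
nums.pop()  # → 51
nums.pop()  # 42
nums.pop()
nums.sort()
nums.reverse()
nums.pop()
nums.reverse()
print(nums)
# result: [3, 20, 93]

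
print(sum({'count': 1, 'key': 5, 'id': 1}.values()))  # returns 7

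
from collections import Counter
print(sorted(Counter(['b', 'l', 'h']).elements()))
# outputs ['b', 'h', 'l']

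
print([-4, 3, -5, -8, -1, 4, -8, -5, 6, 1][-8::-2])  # [-5, -4]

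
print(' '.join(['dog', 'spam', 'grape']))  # dog spam grape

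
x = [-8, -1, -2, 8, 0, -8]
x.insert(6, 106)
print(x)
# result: [-8, -1, -2, 8, 0, -8, 106]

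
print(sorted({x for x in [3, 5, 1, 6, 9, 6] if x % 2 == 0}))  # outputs [6]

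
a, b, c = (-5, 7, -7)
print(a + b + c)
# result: -5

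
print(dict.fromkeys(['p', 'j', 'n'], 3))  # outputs {'p': 3, 'j': 3, 'n': 3}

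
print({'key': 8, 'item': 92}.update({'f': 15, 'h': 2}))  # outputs None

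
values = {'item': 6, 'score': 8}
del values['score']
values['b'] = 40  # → {'item': 6, 'b': 40}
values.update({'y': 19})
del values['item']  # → {'b': 40, 'y': 19}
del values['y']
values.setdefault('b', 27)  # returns 40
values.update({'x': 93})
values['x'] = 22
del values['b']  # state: {'x': 22}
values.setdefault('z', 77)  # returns 77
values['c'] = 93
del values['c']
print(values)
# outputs {'x': 22, 'z': 77}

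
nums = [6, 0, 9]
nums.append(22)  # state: [6, 0, 9, 22]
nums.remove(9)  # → [6, 0, 22]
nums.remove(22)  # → [6, 0]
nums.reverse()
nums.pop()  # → 6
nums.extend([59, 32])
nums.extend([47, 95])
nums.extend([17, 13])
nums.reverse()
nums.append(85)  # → [13, 17, 95, 47, 32, 59, 0, 85]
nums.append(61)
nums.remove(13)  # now [17, 95, 47, 32, 59, 0, 85, 61]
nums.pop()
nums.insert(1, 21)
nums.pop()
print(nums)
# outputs [17, 21, 95, 47, 32, 59, 0]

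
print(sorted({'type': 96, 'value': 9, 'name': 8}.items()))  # [('name', 8), ('type', 96), ('value', 9)]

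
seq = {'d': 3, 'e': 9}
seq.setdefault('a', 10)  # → 10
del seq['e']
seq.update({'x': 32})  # {'d': 3, 'a': 10, 'x': 32}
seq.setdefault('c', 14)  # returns 14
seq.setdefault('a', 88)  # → 10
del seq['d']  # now {'a': 10, 'x': 32, 'c': 14}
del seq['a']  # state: {'x': 32, 'c': 14}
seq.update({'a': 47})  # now {'x': 32, 'c': 14, 'a': 47}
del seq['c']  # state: {'x': 32, 'a': 47}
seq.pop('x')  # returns 32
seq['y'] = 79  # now {'a': 47, 'y': 79}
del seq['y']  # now {'a': 47}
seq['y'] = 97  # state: {'a': 47, 'y': 97}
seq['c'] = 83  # {'a': 47, 'y': 97, 'c': 83}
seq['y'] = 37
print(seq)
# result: {'a': 47, 'y': 37, 'c': 83}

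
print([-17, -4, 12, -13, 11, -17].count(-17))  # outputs 2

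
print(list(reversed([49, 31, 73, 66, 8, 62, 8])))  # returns [8, 62, 8, 66, 73, 31, 49]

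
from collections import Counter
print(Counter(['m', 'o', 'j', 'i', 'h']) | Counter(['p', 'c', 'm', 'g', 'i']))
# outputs Counter({'m': 1, 'o': 1, 'j': 1, 'i': 1, 'h': 1, 'p': 1, 'c': 1, 'g': 1})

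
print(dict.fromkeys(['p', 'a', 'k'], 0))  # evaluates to {'p': 0, 'a': 0, 'k': 0}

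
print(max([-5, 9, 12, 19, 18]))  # 19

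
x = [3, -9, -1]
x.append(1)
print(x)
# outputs [3, -9, -1, 1]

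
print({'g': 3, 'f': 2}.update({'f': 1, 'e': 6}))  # None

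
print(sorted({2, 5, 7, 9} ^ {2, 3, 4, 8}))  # [3, 4, 5, 7, 8, 9]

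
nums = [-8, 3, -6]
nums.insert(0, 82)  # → [82, -8, 3, -6]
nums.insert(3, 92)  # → [82, -8, 3, 92, -6]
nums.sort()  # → [-8, -6, 3, 82, 92]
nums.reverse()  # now [92, 82, 3, -6, -8]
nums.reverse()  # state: [-8, -6, 3, 82, 92]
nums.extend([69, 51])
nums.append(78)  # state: [-8, -6, 3, 82, 92, 69, 51, 78]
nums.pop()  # 78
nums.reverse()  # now [51, 69, 92, 82, 3, -6, -8]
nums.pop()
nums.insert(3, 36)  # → [51, 69, 92, 36, 82, 3, -6]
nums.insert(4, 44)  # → [51, 69, 92, 36, 44, 82, 3, -6]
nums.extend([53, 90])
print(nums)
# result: [51, 69, 92, 36, 44, 82, 3, -6, 53, 90]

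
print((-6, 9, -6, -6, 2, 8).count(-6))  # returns 3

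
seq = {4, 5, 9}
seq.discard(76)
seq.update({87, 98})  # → {4, 5, 9, 87, 98}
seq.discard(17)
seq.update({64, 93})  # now {4, 5, 9, 64, 87, 93, 98}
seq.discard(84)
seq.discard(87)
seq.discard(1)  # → {4, 5, 9, 64, 93, 98}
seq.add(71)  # {4, 5, 9, 64, 71, 93, 98}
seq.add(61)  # {4, 5, 9, 61, 64, 71, 93, 98}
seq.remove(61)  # {4, 5, 9, 64, 71, 93, 98}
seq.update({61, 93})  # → {4, 5, 9, 61, 64, 71, 93, 98}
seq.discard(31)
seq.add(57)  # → {4, 5, 9, 57, 61, 64, 71, 93, 98}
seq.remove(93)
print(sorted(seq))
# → [4, 5, 9, 57, 61, 64, 71, 98]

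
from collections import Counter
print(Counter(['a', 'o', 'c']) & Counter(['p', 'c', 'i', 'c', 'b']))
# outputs Counter({'c': 1})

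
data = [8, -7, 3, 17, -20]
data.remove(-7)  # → [8, 3, 17, -20]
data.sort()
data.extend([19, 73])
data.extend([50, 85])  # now [-20, 3, 8, 17, 19, 73, 50, 85]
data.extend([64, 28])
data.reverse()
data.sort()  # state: [-20, 3, 8, 17, 19, 28, 50, 64, 73, 85]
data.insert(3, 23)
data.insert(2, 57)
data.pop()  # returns 85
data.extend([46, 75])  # [-20, 3, 57, 8, 23, 17, 19, 28, 50, 64, 73, 46, 75]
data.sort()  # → [-20, 3, 8, 17, 19, 23, 28, 46, 50, 57, 64, 73, 75]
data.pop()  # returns 75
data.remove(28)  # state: [-20, 3, 8, 17, 19, 23, 46, 50, 57, 64, 73]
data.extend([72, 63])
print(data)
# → [-20, 3, 8, 17, 19, 23, 46, 50, 57, 64, 73, 72, 63]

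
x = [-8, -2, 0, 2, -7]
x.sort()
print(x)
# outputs [-8, -7, -2, 0, 2]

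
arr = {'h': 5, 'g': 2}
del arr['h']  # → {'g': 2}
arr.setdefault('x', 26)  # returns 26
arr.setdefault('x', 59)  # 26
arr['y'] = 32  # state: {'g': 2, 'x': 26, 'y': 32}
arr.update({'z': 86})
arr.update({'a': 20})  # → {'g': 2, 'x': 26, 'y': 32, 'z': 86, 'a': 20}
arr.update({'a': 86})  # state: {'g': 2, 'x': 26, 'y': 32, 'z': 86, 'a': 86}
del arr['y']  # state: {'g': 2, 'x': 26, 'z': 86, 'a': 86}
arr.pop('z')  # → 86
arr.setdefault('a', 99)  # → 86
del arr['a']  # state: {'g': 2, 'x': 26}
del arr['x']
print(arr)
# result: {'g': 2}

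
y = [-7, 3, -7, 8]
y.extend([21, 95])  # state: [-7, 3, -7, 8, 21, 95]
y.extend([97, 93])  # [-7, 3, -7, 8, 21, 95, 97, 93]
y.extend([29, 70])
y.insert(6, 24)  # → [-7, 3, -7, 8, 21, 95, 24, 97, 93, 29, 70]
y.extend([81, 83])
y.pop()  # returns 83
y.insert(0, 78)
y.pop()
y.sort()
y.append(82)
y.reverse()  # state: [82, 97, 95, 93, 78, 70, 29, 24, 21, 8, 3, -7, -7]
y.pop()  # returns -7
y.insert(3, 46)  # [82, 97, 95, 46, 93, 78, 70, 29, 24, 21, 8, 3, -7]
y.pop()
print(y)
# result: [82, 97, 95, 46, 93, 78, 70, 29, 24, 21, 8, 3]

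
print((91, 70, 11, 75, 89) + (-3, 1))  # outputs (91, 70, 11, 75, 89, -3, 1)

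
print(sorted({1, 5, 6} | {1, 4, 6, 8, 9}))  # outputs [1, 4, 5, 6, 8, 9]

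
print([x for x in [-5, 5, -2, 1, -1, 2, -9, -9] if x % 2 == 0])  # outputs [-2, 2]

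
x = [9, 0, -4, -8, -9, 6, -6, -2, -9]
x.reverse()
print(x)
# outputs [-9, -2, -6, 6, -9, -8, -4, 0, 9]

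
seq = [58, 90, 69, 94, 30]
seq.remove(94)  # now [58, 90, 69, 30]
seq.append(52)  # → [58, 90, 69, 30, 52]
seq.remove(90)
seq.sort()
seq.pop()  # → 69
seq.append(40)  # [30, 52, 58, 40]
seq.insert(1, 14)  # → [30, 14, 52, 58, 40]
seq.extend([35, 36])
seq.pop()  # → 36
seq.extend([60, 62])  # [30, 14, 52, 58, 40, 35, 60, 62]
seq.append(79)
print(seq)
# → [30, 14, 52, 58, 40, 35, 60, 62, 79]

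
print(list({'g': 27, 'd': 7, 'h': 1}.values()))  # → [27, 7, 1]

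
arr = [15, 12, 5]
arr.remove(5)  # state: [15, 12]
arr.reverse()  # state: [12, 15]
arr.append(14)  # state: [12, 15, 14]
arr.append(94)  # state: [12, 15, 14, 94]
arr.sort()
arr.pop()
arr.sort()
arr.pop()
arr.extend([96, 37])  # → [12, 14, 96, 37]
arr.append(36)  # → [12, 14, 96, 37, 36]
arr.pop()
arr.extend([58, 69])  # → [12, 14, 96, 37, 58, 69]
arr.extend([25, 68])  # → [12, 14, 96, 37, 58, 69, 25, 68]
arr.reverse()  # [68, 25, 69, 58, 37, 96, 14, 12]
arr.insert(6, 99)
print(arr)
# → [68, 25, 69, 58, 37, 96, 99, 14, 12]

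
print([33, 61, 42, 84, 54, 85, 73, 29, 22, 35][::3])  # [33, 84, 73, 35]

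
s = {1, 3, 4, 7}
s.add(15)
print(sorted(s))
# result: [1, 3, 4, 7, 15]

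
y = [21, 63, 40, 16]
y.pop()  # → 16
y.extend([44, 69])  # [21, 63, 40, 44, 69]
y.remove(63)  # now [21, 40, 44, 69]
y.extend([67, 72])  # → [21, 40, 44, 69, 67, 72]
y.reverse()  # [72, 67, 69, 44, 40, 21]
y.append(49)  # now [72, 67, 69, 44, 40, 21, 49]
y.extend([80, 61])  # [72, 67, 69, 44, 40, 21, 49, 80, 61]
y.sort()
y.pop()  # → 80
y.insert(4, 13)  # [21, 40, 44, 49, 13, 61, 67, 69, 72]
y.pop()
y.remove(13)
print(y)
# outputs [21, 40, 44, 49, 61, 67, 69]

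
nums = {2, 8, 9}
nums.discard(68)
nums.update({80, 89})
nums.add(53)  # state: {2, 8, 9, 53, 80, 89}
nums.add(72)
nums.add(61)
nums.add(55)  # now {2, 8, 9, 53, 55, 61, 72, 80, 89}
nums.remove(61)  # {2, 8, 9, 53, 55, 72, 80, 89}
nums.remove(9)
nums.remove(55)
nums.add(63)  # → {2, 8, 53, 63, 72, 80, 89}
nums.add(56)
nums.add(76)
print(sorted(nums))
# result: [2, 8, 53, 56, 63, 72, 76, 80, 89]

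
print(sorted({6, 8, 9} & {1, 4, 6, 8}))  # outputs [6, 8]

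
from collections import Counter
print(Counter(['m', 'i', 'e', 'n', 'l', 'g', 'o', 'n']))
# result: Counter({'n': 2, 'm': 1, 'i': 1, 'e': 1, 'l': 1, 'g': 1, 'o': 1})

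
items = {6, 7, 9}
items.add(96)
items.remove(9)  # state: {6, 7, 96}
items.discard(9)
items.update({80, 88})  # {6, 7, 80, 88, 96}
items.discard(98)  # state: {6, 7, 80, 88, 96}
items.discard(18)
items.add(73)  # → {6, 7, 73, 80, 88, 96}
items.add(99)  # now {6, 7, 73, 80, 88, 96, 99}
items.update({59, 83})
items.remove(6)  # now {7, 59, 73, 80, 83, 88, 96, 99}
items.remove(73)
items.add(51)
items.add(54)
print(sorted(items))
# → [7, 51, 54, 59, 80, 83, 88, 96, 99]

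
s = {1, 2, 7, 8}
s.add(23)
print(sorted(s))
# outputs [1, 2, 7, 8, 23]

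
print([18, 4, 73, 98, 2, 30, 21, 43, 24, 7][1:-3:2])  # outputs [4, 98, 30]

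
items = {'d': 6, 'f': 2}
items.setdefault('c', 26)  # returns 26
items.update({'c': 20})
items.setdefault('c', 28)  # 20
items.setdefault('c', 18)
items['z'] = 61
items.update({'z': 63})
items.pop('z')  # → 63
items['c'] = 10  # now {'d': 6, 'f': 2, 'c': 10}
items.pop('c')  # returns 10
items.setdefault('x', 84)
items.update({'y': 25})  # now {'d': 6, 'f': 2, 'x': 84, 'y': 25}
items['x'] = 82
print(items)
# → {'d': 6, 'f': 2, 'x': 82, 'y': 25}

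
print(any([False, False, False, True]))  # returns True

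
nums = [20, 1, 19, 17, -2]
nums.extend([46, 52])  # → [20, 1, 19, 17, -2, 46, 52]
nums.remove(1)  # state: [20, 19, 17, -2, 46, 52]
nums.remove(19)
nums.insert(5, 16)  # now [20, 17, -2, 46, 52, 16]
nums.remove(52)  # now [20, 17, -2, 46, 16]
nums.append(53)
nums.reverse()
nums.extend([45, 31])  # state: [53, 16, 46, -2, 17, 20, 45, 31]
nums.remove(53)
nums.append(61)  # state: [16, 46, -2, 17, 20, 45, 31, 61]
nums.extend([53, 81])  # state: [16, 46, -2, 17, 20, 45, 31, 61, 53, 81]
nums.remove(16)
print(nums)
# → [46, -2, 17, 20, 45, 31, 61, 53, 81]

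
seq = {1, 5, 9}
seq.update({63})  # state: {1, 5, 9, 63}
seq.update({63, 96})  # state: {1, 5, 9, 63, 96}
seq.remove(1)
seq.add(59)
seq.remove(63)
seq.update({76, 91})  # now {5, 9, 59, 76, 91, 96}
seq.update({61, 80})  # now {5, 9, 59, 61, 76, 80, 91, 96}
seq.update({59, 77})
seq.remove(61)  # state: {5, 9, 59, 76, 77, 80, 91, 96}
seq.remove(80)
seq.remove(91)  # {5, 9, 59, 76, 77, 96}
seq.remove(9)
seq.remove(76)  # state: {5, 59, 77, 96}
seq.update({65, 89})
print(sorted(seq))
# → [5, 59, 65, 77, 89, 96]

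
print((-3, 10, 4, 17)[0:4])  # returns (-3, 10, 4, 17)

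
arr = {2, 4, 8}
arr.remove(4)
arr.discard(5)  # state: {2, 8}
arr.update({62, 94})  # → {2, 8, 62, 94}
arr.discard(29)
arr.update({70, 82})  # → {2, 8, 62, 70, 82, 94}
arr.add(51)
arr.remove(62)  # {2, 8, 51, 70, 82, 94}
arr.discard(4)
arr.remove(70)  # {2, 8, 51, 82, 94}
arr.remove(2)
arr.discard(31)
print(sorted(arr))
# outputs [8, 51, 82, 94]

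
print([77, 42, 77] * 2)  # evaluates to [77, 42, 77, 77, 42, 77]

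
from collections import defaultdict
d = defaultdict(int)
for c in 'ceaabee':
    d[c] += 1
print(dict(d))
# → {'c': 1, 'e': 3, 'a': 2, 'b': 1}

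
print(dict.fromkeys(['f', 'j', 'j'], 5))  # {'f': 5, 'j': 5}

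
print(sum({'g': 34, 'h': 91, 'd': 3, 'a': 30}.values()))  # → 158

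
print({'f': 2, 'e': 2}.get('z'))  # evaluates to None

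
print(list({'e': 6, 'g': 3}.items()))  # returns [('e', 6), ('g', 3)]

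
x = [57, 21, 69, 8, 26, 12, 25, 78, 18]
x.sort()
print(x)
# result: [8, 12, 18, 21, 25, 26, 57, 69, 78]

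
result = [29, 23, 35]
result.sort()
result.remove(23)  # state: [29, 35]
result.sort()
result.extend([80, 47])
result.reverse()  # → [47, 80, 35, 29]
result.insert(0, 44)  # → [44, 47, 80, 35, 29]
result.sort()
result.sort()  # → [29, 35, 44, 47, 80]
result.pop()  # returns 80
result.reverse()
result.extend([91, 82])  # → [47, 44, 35, 29, 91, 82]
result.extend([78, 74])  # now [47, 44, 35, 29, 91, 82, 78, 74]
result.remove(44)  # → [47, 35, 29, 91, 82, 78, 74]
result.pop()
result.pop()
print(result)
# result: [47, 35, 29, 91, 82]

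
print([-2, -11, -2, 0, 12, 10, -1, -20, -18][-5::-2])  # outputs [12, -2, -2]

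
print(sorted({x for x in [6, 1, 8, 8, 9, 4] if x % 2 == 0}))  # [4, 6, 8]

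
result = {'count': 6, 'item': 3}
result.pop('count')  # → 6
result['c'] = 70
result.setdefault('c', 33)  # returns 70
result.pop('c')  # 70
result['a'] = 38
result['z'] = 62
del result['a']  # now {'item': 3, 'z': 62}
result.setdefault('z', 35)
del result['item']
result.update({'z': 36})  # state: {'z': 36}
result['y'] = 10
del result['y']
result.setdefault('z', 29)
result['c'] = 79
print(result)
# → {'z': 36, 'c': 79}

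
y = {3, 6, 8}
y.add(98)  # {3, 6, 8, 98}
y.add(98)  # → {3, 6, 8, 98}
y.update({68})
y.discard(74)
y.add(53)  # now {3, 6, 8, 53, 68, 98}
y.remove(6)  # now {3, 8, 53, 68, 98}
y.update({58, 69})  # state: {3, 8, 53, 58, 68, 69, 98}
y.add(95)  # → {3, 8, 53, 58, 68, 69, 95, 98}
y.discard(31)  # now {3, 8, 53, 58, 68, 69, 95, 98}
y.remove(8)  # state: {3, 53, 58, 68, 69, 95, 98}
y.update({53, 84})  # {3, 53, 58, 68, 69, 84, 95, 98}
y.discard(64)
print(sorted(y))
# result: [3, 53, 58, 68, 69, 84, 95, 98]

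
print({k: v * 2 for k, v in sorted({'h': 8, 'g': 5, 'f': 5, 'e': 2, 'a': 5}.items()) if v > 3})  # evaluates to {'a': 10, 'f': 10, 'g': 10, 'h': 16}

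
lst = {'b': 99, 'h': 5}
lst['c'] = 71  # {'b': 99, 'h': 5, 'c': 71}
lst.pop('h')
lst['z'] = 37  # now {'b': 99, 'c': 71, 'z': 37}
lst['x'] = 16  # {'b': 99, 'c': 71, 'z': 37, 'x': 16}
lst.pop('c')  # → 71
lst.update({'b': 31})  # {'b': 31, 'z': 37, 'x': 16}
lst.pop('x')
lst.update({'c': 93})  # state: {'b': 31, 'z': 37, 'c': 93}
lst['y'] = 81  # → {'b': 31, 'z': 37, 'c': 93, 'y': 81}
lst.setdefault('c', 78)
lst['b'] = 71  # {'b': 71, 'z': 37, 'c': 93, 'y': 81}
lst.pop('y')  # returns 81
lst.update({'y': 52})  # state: {'b': 71, 'z': 37, 'c': 93, 'y': 52}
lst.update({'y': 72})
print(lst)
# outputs {'b': 71, 'z': 37, 'c': 93, 'y': 72}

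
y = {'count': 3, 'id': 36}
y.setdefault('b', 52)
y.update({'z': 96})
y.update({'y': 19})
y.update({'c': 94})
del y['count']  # {'id': 36, 'b': 52, 'z': 96, 'y': 19, 'c': 94}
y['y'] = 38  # {'id': 36, 'b': 52, 'z': 96, 'y': 38, 'c': 94}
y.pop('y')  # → 38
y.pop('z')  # 96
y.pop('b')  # 52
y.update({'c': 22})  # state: {'id': 36, 'c': 22}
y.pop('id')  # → 36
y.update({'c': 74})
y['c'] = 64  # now {'c': 64}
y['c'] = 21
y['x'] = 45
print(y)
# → {'c': 21, 'x': 45}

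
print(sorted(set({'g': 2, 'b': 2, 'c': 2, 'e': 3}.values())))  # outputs [2, 3]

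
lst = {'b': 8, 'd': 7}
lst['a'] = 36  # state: {'b': 8, 'd': 7, 'a': 36}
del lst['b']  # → {'d': 7, 'a': 36}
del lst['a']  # {'d': 7}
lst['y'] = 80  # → {'d': 7, 'y': 80}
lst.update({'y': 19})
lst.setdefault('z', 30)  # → 30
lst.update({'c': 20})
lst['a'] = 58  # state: {'d': 7, 'y': 19, 'z': 30, 'c': 20, 'a': 58}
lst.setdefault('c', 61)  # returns 20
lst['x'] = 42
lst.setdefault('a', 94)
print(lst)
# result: {'d': 7, 'y': 19, 'z': 30, 'c': 20, 'a': 58, 'x': 42}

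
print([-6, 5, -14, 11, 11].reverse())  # None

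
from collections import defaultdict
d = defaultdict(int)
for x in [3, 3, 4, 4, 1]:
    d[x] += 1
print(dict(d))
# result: {3: 2, 4: 2, 1: 1}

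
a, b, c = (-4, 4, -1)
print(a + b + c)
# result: -1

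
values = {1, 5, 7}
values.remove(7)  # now {1, 5}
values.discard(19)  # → {1, 5}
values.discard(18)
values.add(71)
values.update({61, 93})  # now {1, 5, 61, 71, 93}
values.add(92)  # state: {1, 5, 61, 71, 92, 93}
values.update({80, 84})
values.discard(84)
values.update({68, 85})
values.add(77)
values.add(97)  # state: {1, 5, 61, 68, 71, 77, 80, 85, 92, 93, 97}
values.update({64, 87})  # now {1, 5, 61, 64, 68, 71, 77, 80, 85, 87, 92, 93, 97}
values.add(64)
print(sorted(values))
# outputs [1, 5, 61, 64, 68, 71, 77, 80, 85, 87, 92, 93, 97]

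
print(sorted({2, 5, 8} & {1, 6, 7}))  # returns []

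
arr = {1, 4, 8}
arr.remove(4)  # {1, 8}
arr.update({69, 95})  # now {1, 8, 69, 95}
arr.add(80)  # {1, 8, 69, 80, 95}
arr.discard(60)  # {1, 8, 69, 80, 95}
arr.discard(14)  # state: {1, 8, 69, 80, 95}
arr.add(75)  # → {1, 8, 69, 75, 80, 95}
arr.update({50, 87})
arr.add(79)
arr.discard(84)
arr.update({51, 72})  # {1, 8, 50, 51, 69, 72, 75, 79, 80, 87, 95}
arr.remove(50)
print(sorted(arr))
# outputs [1, 8, 51, 69, 72, 75, 79, 80, 87, 95]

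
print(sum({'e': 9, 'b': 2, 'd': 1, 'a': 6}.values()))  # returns 18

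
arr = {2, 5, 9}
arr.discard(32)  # {2, 5, 9}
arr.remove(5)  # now {2, 9}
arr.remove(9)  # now {2}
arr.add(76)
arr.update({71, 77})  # {2, 71, 76, 77}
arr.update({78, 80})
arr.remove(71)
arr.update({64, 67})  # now {2, 64, 67, 76, 77, 78, 80}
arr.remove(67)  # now {2, 64, 76, 77, 78, 80}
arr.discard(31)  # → {2, 64, 76, 77, 78, 80}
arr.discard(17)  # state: {2, 64, 76, 77, 78, 80}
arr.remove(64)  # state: {2, 76, 77, 78, 80}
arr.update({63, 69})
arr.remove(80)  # {2, 63, 69, 76, 77, 78}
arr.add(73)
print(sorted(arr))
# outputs [2, 63, 69, 73, 76, 77, 78]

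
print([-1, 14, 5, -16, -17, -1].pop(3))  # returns -16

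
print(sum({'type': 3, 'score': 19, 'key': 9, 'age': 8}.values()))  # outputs 39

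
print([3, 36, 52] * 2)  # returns [3, 36, 52, 3, 36, 52]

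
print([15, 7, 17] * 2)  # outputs [15, 7, 17, 15, 7, 17]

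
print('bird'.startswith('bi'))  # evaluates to True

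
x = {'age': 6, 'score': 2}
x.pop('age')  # 6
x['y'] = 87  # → {'score': 2, 'y': 87}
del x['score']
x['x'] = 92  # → {'y': 87, 'x': 92}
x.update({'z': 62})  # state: {'y': 87, 'x': 92, 'z': 62}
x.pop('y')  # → 87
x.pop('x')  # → 92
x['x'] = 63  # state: {'z': 62, 'x': 63}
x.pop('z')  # 62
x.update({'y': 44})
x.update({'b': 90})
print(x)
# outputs {'x': 63, 'y': 44, 'b': 90}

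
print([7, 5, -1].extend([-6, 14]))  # None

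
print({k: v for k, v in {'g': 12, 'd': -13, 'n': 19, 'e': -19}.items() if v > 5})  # {'g': 12, 'n': 19}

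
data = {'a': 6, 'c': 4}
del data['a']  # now {'c': 4}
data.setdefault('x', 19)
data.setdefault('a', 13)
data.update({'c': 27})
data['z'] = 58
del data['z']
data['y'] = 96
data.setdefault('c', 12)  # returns 27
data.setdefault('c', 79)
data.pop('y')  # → 96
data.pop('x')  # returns 19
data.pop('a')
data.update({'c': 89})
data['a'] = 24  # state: {'c': 89, 'a': 24}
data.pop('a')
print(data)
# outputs {'c': 89}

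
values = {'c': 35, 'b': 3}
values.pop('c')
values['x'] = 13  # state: {'b': 3, 'x': 13}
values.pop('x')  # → 13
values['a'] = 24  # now {'b': 3, 'a': 24}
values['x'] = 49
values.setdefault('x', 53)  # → 49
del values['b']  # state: {'a': 24, 'x': 49}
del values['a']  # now {'x': 49}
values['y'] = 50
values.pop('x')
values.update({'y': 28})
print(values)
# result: {'y': 28}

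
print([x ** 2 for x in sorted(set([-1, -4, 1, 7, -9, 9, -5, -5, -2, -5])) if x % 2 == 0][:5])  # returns [16, 4]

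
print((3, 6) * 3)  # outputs (3, 6, 3, 6, 3, 6)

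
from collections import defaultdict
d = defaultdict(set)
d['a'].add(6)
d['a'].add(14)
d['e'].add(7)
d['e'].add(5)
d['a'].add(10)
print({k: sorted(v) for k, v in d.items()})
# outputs {'a': [6, 10, 14], 'e': [5, 7]}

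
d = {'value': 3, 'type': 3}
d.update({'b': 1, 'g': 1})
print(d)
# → {'value': 3, 'type': 3, 'b': 1, 'g': 1}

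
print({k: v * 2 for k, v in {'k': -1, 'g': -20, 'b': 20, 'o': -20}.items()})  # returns {'k': -2, 'g': -40, 'b': 40, 'o': -40}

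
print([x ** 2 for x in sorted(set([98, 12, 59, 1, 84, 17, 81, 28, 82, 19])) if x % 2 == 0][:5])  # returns [144, 784, 6724, 7056, 9604]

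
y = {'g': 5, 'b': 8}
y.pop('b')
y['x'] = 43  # {'g': 5, 'x': 43}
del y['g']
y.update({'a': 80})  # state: {'x': 43, 'a': 80}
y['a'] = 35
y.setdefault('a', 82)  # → 35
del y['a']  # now {'x': 43}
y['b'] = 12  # {'x': 43, 'b': 12}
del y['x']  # {'b': 12}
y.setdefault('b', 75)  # 12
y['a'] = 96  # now {'b': 12, 'a': 96}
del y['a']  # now {'b': 12}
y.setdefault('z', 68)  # 68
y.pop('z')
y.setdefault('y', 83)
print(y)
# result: {'b': 12, 'y': 83}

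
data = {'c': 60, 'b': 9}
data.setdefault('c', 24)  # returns 60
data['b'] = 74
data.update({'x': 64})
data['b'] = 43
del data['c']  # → {'b': 43, 'x': 64}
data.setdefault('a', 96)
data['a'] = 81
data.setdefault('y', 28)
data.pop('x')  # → 64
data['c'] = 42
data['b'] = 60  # {'b': 60, 'a': 81, 'y': 28, 'c': 42}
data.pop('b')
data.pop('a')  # 81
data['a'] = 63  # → {'y': 28, 'c': 42, 'a': 63}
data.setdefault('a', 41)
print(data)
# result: {'y': 28, 'c': 42, 'a': 63}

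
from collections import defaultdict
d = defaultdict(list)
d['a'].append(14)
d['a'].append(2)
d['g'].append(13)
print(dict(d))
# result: {'a': [14, 2], 'g': [13]}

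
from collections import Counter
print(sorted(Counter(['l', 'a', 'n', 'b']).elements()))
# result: ['a', 'b', 'l', 'n']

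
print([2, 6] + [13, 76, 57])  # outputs [2, 6, 13, 76, 57]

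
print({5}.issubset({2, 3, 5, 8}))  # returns True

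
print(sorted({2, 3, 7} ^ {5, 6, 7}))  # [2, 3, 5, 6]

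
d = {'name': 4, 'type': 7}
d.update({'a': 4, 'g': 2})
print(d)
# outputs {'name': 4, 'type': 7, 'a': 4, 'g': 2}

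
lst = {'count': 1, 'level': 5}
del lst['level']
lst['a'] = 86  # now {'count': 1, 'a': 86}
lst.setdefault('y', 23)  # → 23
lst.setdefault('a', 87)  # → 86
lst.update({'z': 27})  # {'count': 1, 'a': 86, 'y': 23, 'z': 27}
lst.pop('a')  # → 86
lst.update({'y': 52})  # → {'count': 1, 'y': 52, 'z': 27}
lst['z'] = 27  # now {'count': 1, 'y': 52, 'z': 27}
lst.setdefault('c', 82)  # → 82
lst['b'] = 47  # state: {'count': 1, 'y': 52, 'z': 27, 'c': 82, 'b': 47}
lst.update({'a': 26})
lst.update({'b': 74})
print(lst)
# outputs {'count': 1, 'y': 52, 'z': 27, 'c': 82, 'b': 74, 'a': 26}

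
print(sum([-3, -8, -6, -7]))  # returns -24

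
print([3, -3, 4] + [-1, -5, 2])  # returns [3, -3, 4, -1, -5, 2]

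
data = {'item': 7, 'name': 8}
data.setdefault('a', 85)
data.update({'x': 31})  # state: {'item': 7, 'name': 8, 'a': 85, 'x': 31}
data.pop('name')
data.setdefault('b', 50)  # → 50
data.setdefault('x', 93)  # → 31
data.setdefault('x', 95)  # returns 31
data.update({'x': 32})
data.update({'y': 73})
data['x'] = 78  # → {'item': 7, 'a': 85, 'x': 78, 'b': 50, 'y': 73}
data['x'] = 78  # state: {'item': 7, 'a': 85, 'x': 78, 'b': 50, 'y': 73}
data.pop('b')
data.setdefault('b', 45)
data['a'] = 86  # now {'item': 7, 'a': 86, 'x': 78, 'y': 73, 'b': 45}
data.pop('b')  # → 45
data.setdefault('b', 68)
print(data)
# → {'item': 7, 'a': 86, 'x': 78, 'y': 73, 'b': 68}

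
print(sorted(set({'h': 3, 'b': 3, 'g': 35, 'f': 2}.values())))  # [2, 3, 35]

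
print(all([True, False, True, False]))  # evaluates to False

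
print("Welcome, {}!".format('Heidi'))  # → Welcome, Heidi!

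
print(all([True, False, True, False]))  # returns False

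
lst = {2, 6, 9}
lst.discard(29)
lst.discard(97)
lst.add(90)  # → {2, 6, 9, 90}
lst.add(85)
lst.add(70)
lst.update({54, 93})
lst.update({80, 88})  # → {2, 6, 9, 54, 70, 80, 85, 88, 90, 93}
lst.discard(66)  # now {2, 6, 9, 54, 70, 80, 85, 88, 90, 93}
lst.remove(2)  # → {6, 9, 54, 70, 80, 85, 88, 90, 93}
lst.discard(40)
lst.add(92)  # {6, 9, 54, 70, 80, 85, 88, 90, 92, 93}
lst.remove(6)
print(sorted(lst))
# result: [9, 54, 70, 80, 85, 88, 90, 92, 93]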